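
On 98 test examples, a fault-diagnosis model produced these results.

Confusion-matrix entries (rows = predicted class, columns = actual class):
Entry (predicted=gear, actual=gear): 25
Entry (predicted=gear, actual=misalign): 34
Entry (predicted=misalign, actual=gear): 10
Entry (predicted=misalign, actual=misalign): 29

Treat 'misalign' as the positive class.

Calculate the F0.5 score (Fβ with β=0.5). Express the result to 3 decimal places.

Fβ = (1+β²)·TP / ((1+β²)·TP + β²·FN + FP), with β²=1/4
= 1.25·29 / (1.25·29 + 0.25·34 + 10) = 0.662

0.662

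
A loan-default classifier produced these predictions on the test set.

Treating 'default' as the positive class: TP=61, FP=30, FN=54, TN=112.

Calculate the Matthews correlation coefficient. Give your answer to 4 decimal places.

MCC = (TP·TN − FP·FN) / √((TP+FP)(TP+FN)(TN+FP)(TN+FN))
Numerator = 61·112 − 30·54 = 5212
Denominator = √(91·115·142·166) = √246680980 = 15706.0810
MCC = 5212 / 15706.0810 = 0.3318

0.3318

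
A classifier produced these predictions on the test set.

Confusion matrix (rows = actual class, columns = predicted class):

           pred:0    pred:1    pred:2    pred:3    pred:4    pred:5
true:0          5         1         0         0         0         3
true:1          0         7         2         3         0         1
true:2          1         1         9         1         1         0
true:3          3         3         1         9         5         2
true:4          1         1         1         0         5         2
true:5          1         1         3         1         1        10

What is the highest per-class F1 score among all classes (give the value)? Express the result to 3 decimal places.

Per-class F1 score (2·TP/(2·TP+FP+FN)):
  0: TP=5, FP=0+1+3+1+1=6, FN=1+0+0+0+3=4 → 10/20 = 0.5000
  1: TP=7, FP=1+1+3+1+1=7, FN=0+2+3+0+1=6 → 14/27 = 0.5185
  2: TP=9, FP=0+2+1+1+3=7, FN=1+1+1+1+0=4 → 18/29 = 0.6207
  3: TP=9, FP=0+3+1+0+1=5, FN=3+3+1+5+2=14 → 18/37 = 0.4865
  4: TP=5, FP=0+0+1+5+1=7, FN=1+1+1+0+2=5 → 10/22 = 0.4545
  5: TP=10, FP=3+1+0+2+2=8, FN=1+1+3+1+1=7 → 20/35 = 0.5714
Highest is class '2' with F1 score = 0.621.

0.621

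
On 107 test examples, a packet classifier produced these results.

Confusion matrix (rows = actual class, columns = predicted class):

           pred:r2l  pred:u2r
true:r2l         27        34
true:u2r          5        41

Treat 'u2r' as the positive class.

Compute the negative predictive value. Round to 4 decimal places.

NPV = TN/(TN+FN) = 27/(27+5) = 0.8438

0.8438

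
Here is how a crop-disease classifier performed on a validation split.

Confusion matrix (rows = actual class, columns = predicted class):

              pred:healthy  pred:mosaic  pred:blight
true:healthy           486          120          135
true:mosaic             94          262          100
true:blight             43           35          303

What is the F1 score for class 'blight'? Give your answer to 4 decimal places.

0.6594

F1 score = 2·TP/(2·TP+FP+FN).
blight: TP=303, FP=135+100=235, FN=43+35=78 → 606/919 = 0.65941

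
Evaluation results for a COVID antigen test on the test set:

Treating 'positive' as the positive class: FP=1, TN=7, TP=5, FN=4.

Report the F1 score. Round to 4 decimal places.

Precision = TP/(TP+FP) = 5/6 = 0.8333
Recall = TP/(TP+FN) = 5/9 = 0.5556
F1 = 2·TP/(2·TP+FP+FN) = 10/15 = 0.6667

0.6667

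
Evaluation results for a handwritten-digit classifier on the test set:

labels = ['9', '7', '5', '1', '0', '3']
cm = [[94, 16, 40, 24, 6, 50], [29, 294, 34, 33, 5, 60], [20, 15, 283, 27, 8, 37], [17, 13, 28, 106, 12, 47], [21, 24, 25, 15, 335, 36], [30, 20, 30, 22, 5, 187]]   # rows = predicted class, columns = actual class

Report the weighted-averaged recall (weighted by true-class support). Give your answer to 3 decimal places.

Per-class recall (TP/(TP+FN)):
  9: TP=94, FN=29+20+17+21+30=117 → 94/211 = 0.4455
  7: TP=294, FN=16+15+13+24+20=88 → 294/382 = 0.7696
  5: TP=283, FN=40+34+28+25+30=157 → 283/440 = 0.6432
  1: TP=106, FN=24+33+27+15+22=121 → 106/227 = 0.4670
  0: TP=335, FN=6+5+8+12+5=36 → 335/371 = 0.9030
  3: TP=187, FN=50+60+37+47+36=230 → 187/417 = 0.4484
Weighted-recall = Σ (supportᵢ/N)·recallᵢ with N=2048: (211/2048)·0.4455 + (382/2048)·0.7696 + (440/2048)·0.6432 + (227/2048)·0.4670 + (371/2048)·0.9030 + (417/2048)·0.4484 = 0.634

0.634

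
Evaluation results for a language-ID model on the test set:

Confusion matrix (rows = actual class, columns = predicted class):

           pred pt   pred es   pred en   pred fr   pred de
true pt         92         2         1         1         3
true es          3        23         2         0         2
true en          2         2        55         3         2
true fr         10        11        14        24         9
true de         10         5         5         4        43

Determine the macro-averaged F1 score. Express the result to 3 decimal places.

0.685

Per-class F1 score (2·TP/(2·TP+FP+FN)):
  pt: TP=92, FP=3+2+10+10=25, FN=2+1+1+3=7 → 184/216 = 0.8519
  es: TP=23, FP=2+2+11+5=20, FN=3+2+0+2=7 → 46/73 = 0.6301
  en: TP=55, FP=1+2+14+5=22, FN=2+2+3+2=9 → 110/141 = 0.7801
  fr: TP=24, FP=1+0+3+4=8, FN=10+11+14+9=44 → 48/100 = 0.4800
  de: TP=43, FP=3+2+2+9=16, FN=10+5+5+4=24 → 86/126 = 0.6825
Macro-F1 score = mean = (0.8519 + 0.6301 + 0.7801 + 0.4800 + 0.6825) / 5 = 0.685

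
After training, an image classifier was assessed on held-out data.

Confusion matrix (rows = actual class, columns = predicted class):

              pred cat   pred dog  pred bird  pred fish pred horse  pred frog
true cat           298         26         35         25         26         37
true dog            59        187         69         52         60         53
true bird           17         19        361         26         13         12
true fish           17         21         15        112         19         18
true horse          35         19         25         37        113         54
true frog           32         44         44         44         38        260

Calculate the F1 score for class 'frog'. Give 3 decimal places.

Treat 'frog' as positive and all other classes as negative.
F1 score = 2·TP/(2·TP+FP+FN).
frog: TP=260, FP=37+53+12+18+54=174, FN=32+44+44+44+38=202 → 520/896 = 0.5804

0.580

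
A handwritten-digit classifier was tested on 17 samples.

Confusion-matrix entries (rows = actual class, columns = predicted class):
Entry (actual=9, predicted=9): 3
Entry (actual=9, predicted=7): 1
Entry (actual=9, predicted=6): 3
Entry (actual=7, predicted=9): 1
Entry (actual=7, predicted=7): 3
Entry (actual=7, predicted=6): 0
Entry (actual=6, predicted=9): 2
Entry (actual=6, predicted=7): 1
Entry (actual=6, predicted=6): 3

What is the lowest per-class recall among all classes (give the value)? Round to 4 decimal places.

Per-class recall (TP/(TP+FN)):
  9: TP=3, FN=1+3=4 → 3/7 = 0.42857
  7: TP=3, FN=1+0=1 → 3/4 = 0.75000
  6: TP=3, FN=2+1=3 → 3/6 = 0.50000
Lowest is class '9' with recall = 0.4286.

0.4286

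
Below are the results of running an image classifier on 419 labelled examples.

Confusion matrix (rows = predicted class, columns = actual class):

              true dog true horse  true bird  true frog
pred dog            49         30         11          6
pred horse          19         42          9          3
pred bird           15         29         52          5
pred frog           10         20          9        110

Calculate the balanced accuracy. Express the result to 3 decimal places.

0.601

Balanced accuracy = mean of per-class recall.
  dog: recall = 49/93 = 0.5269
  horse: recall = 42/121 = 0.3471
  bird: recall = 52/81 = 0.6420
  frog: recall = 110/124 = 0.8871
Mean = (0.5269 + 0.3471 + 0.6420 + 0.8871) / 4 = 0.601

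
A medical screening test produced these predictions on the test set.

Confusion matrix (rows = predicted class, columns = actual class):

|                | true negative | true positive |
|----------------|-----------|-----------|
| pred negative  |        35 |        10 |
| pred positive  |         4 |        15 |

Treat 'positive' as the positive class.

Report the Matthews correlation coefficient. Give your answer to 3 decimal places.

MCC = (TP·TN − FP·FN) / √((TP+FP)(TP+FN)(TN+FP)(TN+FN))
Numerator = 15·35 − 4·10 = 485
Denominator = √(19·25·39·45) = √833625 = 913.0307
MCC = 485 / 913.0307 = 0.531

0.531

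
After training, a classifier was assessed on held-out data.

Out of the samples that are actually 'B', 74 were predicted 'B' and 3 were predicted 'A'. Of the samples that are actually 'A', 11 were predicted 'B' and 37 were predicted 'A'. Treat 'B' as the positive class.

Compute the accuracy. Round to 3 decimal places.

Accuracy = (TP+TN)/N = (74+37)/125 = 0.888

0.888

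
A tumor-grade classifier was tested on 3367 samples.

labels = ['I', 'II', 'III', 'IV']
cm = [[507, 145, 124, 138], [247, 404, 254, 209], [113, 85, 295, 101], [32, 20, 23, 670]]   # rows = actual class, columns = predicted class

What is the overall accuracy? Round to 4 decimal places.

Accuracy = trace / total = (507+404+295+670=1876) / 3367 = 1876/3367 = 0.5572

0.5572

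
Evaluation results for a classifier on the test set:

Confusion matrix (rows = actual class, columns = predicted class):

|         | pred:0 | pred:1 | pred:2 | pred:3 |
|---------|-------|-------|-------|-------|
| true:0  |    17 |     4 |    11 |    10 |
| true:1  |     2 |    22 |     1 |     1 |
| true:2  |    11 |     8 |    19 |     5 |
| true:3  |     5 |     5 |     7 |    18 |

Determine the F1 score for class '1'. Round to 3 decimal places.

Treat '1' as positive and all other classes as negative.
F1 score = 2·TP/(2·TP+FP+FN).
1: TP=22, FP=4+8+5=17, FN=2+1+1=4 → 44/65 = 0.6769

0.677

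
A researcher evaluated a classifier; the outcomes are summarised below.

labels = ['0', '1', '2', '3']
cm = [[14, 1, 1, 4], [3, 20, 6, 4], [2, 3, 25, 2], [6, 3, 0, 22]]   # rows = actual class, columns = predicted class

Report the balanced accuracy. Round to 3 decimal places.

Balanced accuracy = mean of per-class recall.
  0: recall = 14/20 = 0.7000
  1: recall = 20/33 = 0.6061
  2: recall = 25/32 = 0.7813
  3: recall = 22/31 = 0.7097
Mean = (0.7000 + 0.6061 + 0.7813 + 0.7097) / 4 = 0.699

0.699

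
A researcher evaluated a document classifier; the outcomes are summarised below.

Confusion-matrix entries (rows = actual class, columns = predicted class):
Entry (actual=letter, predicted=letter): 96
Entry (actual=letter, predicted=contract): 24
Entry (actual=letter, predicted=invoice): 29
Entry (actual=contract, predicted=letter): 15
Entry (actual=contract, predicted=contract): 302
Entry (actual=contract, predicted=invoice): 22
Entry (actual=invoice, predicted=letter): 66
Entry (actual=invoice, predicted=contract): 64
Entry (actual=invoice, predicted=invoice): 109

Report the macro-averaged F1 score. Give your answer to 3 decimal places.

0.655

Per-class F1 score (2·TP/(2·TP+FP+FN)):
  letter: TP=96, FP=15+66=81, FN=24+29=53 → 192/326 = 0.5890
  contract: TP=302, FP=24+64=88, FN=15+22=37 → 604/729 = 0.8285
  invoice: TP=109, FP=29+22=51, FN=66+64=130 → 218/399 = 0.5464
Macro-F1 score = mean = (0.5890 + 0.8285 + 0.5464) / 3 = 0.655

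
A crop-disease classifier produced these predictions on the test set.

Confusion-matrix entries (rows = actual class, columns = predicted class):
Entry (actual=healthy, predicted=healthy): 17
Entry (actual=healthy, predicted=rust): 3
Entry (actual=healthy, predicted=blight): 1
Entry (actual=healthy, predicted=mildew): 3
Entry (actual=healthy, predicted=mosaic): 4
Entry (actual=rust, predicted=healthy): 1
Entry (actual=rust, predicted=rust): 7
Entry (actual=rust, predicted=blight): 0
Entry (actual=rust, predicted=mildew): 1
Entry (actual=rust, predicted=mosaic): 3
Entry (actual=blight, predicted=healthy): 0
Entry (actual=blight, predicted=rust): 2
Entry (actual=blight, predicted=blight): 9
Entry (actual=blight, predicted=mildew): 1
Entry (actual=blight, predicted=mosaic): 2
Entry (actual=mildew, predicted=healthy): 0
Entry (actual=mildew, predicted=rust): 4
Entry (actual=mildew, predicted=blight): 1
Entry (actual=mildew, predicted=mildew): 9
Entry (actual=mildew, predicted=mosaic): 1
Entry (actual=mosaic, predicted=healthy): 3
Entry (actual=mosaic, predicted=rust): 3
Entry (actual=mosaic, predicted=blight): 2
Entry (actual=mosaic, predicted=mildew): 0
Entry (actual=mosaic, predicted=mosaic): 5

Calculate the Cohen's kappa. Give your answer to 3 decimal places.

0.461

Observed agreement pₒ = trace/N = 47/82 = 0.5732
Expected agreement pₑ = Σ (rowᵢ·colᵢ)/N² = (28·21 + 12·19 + 14·13 + 15·14 + 13·15)/82² = 0.2087
κ = (pₒ − pₑ)/(1 − pₑ) = (0.5732 − 0.2087)/(1 − 0.2087) = 0.461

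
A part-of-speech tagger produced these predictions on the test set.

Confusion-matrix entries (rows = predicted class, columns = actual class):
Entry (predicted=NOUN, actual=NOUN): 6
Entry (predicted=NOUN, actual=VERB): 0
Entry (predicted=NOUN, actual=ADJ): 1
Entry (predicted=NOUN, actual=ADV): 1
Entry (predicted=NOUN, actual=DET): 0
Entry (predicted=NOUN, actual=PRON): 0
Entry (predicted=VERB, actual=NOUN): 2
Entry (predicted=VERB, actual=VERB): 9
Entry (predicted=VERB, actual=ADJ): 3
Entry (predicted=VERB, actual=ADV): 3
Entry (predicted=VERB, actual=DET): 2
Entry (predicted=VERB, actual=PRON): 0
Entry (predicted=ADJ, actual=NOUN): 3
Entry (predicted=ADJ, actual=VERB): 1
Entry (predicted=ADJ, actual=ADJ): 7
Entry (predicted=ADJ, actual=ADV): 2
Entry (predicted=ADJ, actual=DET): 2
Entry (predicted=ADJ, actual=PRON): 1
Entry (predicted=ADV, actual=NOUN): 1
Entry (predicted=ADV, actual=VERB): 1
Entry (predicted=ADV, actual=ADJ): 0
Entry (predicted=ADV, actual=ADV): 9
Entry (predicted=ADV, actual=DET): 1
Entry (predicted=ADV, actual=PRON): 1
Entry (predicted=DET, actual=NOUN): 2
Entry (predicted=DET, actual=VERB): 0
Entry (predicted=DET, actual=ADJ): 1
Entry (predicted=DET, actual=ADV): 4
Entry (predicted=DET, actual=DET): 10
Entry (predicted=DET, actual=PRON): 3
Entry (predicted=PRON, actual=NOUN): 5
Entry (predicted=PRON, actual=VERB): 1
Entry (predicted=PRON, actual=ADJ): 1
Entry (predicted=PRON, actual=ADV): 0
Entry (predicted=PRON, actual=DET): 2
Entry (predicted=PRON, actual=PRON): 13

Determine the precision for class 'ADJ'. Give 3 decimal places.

0.438

Treat 'ADJ' as positive and all other classes as negative.
precision = TP/(TP+FP).
ADJ: TP=7, FP=3+1+2+2+1=9 → 7/16 = 0.4375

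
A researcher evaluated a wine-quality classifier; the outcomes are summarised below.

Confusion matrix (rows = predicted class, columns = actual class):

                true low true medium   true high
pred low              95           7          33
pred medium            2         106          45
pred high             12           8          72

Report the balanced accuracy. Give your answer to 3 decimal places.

Balanced accuracy = mean of per-class recall.
  low: recall = 95/109 = 0.8716
  medium: recall = 106/121 = 0.8760
  high: recall = 72/150 = 0.4800
Mean = (0.8716 + 0.8760 + 0.4800) / 3 = 0.743

0.743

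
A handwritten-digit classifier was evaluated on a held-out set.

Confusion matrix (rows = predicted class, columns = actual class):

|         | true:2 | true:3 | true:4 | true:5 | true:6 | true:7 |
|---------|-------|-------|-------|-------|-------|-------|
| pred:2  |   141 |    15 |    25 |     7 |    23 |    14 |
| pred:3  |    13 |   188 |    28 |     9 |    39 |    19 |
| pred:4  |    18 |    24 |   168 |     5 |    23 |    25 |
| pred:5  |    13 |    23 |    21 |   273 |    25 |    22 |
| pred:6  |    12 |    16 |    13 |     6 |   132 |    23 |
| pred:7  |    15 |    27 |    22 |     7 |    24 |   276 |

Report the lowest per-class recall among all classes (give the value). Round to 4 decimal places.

0.4962

Per-class recall (TP/(TP+FN)):
  2: TP=141, FN=13+18+13+12+15=71 → 141/212 = 0.66509
  3: TP=188, FN=15+24+23+16+27=105 → 188/293 = 0.64164
  4: TP=168, FN=25+28+21+13+22=109 → 168/277 = 0.60650
  5: TP=273, FN=7+9+5+6+7=34 → 273/307 = 0.88925
  6: TP=132, FN=23+39+23+25+24=134 → 132/266 = 0.49624
  7: TP=276, FN=14+19+25+22+23=103 → 276/379 = 0.72823
Lowest is class '6' with recall = 0.4962.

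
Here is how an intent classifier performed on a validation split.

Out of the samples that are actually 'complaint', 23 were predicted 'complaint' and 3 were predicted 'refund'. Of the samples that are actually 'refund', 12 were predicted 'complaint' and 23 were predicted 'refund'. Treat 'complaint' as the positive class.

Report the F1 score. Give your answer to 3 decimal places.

0.754

Precision = TP/(TP+FP) = 23/35 = 0.6571
Recall = TP/(TP+FN) = 23/26 = 0.8846
F1 = 2·TP/(2·TP+FP+FN) = 46/61 = 0.754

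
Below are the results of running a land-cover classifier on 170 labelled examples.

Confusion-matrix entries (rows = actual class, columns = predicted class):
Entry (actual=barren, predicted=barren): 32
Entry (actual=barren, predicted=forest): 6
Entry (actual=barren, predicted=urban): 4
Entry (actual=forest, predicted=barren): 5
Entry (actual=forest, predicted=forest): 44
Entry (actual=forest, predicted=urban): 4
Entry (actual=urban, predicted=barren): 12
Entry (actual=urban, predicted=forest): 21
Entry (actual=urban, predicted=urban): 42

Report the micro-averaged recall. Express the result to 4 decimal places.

0.6941

Micro-averaging pools counts across classes: ΣTP=118, ΣFP=52, ΣFN=52.
Micro-recall = TP/(TP+FN) on pooled counts = 0.6941 (equals overall accuracy in single-label multiclass).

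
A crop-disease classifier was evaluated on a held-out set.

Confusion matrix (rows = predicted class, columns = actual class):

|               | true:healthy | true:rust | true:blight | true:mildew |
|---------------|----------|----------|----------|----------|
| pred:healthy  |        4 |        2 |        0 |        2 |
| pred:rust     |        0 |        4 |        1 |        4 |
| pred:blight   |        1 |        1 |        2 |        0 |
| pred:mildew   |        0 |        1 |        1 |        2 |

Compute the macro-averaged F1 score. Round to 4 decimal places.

0.4798

Per-class F1 score (2·TP/(2·TP+FP+FN)):
  healthy: TP=4, FP=2+0+2=4, FN=0+1+0=1 → 8/13 = 0.61538
  rust: TP=4, FP=0+1+4=5, FN=2+1+1=4 → 8/17 = 0.47059
  blight: TP=2, FP=1+1+0=2, FN=0+1+1=2 → 4/8 = 0.50000
  mildew: TP=2, FP=0+1+1=2, FN=2+4+0=6 → 4/12 = 0.33333
Macro-F1 score = mean = (0.61538 + 0.47059 + 0.50000 + 0.33333) / 4 = 0.4798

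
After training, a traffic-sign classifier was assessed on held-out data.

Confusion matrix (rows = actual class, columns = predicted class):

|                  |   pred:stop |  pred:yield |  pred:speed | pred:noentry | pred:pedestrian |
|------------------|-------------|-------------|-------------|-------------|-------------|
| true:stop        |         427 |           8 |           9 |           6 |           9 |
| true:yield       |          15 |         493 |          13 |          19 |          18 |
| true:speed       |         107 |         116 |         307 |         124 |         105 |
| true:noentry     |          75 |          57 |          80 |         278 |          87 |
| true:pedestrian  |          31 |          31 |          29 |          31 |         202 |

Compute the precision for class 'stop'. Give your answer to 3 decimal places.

0.652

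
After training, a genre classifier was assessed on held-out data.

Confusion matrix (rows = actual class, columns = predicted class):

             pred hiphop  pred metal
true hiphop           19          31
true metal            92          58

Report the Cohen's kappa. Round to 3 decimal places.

-0.166

Observed agreement pₒ = trace/N = 77/200 = 0.3850
Expected agreement pₑ = Σ (rowᵢ·colᵢ)/N² = (50·111 + 150·89)/200² = 0.4725
κ = (pₒ − pₑ)/(1 − pₑ) = (0.3850 − 0.4725)/(1 − 0.4725) = -0.166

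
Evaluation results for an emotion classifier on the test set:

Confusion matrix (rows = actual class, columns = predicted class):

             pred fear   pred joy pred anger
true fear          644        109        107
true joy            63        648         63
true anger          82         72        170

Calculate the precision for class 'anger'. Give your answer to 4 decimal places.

0.5000

Take TP from the diagonal, FP from the rest of the 'anger' prediction marginal, FN from the rest of the 'anger' actual marginal.
precision = TP/(TP+FP).
anger: TP=170, FP=107+63=170 → 170/340 = 0.50000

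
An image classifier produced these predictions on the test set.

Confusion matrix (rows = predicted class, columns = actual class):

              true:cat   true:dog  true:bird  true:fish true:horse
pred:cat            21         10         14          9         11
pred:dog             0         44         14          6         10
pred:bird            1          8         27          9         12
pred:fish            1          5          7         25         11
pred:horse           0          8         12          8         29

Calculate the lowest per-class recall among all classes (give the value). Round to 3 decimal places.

Per-class recall (TP/(TP+FN)):
  cat: TP=21, FN=0+1+1+0=2 → 21/23 = 0.9130
  dog: TP=44, FN=10+8+5+8=31 → 44/75 = 0.5867
  bird: TP=27, FN=14+14+7+12=47 → 27/74 = 0.3649
  fish: TP=25, FN=9+6+9+8=32 → 25/57 = 0.4386
  horse: TP=29, FN=11+10+12+11=44 → 29/73 = 0.3973
Lowest is class 'bird' with recall = 0.365.

0.365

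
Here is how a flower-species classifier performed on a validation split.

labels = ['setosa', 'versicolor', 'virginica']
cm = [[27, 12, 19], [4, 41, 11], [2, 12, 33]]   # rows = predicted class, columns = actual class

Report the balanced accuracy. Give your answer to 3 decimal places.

Balanced accuracy = mean of per-class recall.
  setosa: recall = 27/33 = 0.8182
  versicolor: recall = 41/65 = 0.6308
  virginica: recall = 33/63 = 0.5238
Mean = (0.8182 + 0.6308 + 0.5238) / 3 = 0.658

0.658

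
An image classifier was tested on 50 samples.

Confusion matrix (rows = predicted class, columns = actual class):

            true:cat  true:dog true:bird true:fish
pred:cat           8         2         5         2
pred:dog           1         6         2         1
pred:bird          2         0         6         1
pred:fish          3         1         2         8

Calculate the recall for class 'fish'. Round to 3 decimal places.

One-vs-rest for 'fish': TP = diagonal; FP = other classes predicted 'fish'; FN = 'fish' predicted as other.
recall = TP/(TP+FN).
fish: TP=8, FN=2+1+1=4 → 8/12 = 0.6667

0.667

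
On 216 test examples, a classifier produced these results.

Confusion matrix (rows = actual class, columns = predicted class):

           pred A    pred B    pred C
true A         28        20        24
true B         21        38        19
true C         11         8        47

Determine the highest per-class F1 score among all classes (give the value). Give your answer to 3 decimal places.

Per-class F1 score (2·TP/(2·TP+FP+FN)):
  A: TP=28, FP=21+11=32, FN=20+24=44 → 56/132 = 0.4242
  B: TP=38, FP=20+8=28, FN=21+19=40 → 76/144 = 0.5278
  C: TP=47, FP=24+19=43, FN=11+8=19 → 94/156 = 0.6026
Highest is class 'C' with F1 score = 0.603.

0.603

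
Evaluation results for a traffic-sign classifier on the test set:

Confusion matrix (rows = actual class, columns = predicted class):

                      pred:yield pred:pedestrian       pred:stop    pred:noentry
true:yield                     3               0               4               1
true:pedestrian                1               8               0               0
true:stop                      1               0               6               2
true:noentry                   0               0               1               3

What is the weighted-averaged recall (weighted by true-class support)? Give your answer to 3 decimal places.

0.667

Per-class recall (TP/(TP+FN)):
  yield: TP=3, FN=0+4+1=5 → 3/8 = 0.3750
  pedestrian: TP=8, FN=1+0+0=1 → 8/9 = 0.8889
  stop: TP=6, FN=1+0+2=3 → 6/9 = 0.6667
  noentry: TP=3, FN=0+0+1=1 → 3/4 = 0.7500
Weighted-recall = Σ (supportᵢ/N)·recallᵢ with N=30: (8/30)·0.3750 + (9/30)·0.8889 + (9/30)·0.6667 + (4/30)·0.7500 = 0.667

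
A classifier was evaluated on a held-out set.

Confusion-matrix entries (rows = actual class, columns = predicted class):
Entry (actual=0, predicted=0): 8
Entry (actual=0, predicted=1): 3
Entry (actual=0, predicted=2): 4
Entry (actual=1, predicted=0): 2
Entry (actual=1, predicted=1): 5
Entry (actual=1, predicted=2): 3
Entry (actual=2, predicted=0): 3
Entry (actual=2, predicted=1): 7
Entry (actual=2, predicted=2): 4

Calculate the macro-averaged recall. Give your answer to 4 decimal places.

0.4397

Per-class recall (TP/(TP+FN)):
  0: TP=8, FN=3+4=7 → 8/15 = 0.53333
  1: TP=5, FN=2+3=5 → 5/10 = 0.50000
  2: TP=4, FN=3+7=10 → 4/14 = 0.28571
Macro-recall = mean = (0.53333 + 0.50000 + 0.28571) / 3 = 0.4397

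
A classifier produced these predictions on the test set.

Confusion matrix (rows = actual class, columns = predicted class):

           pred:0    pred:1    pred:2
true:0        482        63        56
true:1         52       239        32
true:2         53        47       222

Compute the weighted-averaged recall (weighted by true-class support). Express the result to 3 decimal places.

0.757

Per-class recall (TP/(TP+FN)):
  0: TP=482, FN=63+56=119 → 482/601 = 0.8020
  1: TP=239, FN=52+32=84 → 239/323 = 0.7399
  2: TP=222, FN=53+47=100 → 222/322 = 0.6894
Weighted-recall = Σ (supportᵢ/N)·recallᵢ with N=1246: (601/1246)·0.8020 + (323/1246)·0.7399 + (322/1246)·0.6894 = 0.757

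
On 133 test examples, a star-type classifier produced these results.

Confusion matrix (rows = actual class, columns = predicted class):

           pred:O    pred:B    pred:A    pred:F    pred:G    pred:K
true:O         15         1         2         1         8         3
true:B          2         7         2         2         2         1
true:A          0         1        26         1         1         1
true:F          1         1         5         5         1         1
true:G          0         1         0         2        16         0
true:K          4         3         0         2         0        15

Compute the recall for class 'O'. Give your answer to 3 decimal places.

0.500

One-vs-rest for 'O': TP = diagonal; FP = other classes predicted 'O'; FN = 'O' predicted as other.
recall = TP/(TP+FN).
O: TP=15, FN=1+2+1+8+3=15 → 15/30 = 0.5000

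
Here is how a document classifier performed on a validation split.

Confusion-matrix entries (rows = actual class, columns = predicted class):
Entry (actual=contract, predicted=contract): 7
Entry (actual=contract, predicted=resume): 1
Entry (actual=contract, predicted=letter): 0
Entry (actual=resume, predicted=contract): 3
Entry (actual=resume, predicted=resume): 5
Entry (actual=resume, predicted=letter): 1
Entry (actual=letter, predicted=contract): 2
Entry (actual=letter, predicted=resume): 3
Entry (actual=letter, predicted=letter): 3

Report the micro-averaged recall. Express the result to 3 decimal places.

Micro-averaging pools counts across classes: ΣTP=15, ΣFP=10, ΣFN=10.
Micro-recall = TP/(TP+FN) on pooled counts = 0.600 (equals overall accuracy in single-label multiclass).

0.600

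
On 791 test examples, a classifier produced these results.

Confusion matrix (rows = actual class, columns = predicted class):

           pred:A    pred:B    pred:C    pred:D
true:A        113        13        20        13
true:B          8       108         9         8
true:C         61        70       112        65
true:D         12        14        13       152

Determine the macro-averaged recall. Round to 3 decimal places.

0.671

Per-class recall (TP/(TP+FN)):
  A: TP=113, FN=13+20+13=46 → 113/159 = 0.7107
  B: TP=108, FN=8+9+8=25 → 108/133 = 0.8120
  C: TP=112, FN=61+70+65=196 → 112/308 = 0.3636
  D: TP=152, FN=12+14+13=39 → 152/191 = 0.7958
Macro-recall = mean = (0.7107 + 0.8120 + 0.3636 + 0.7958) / 4 = 0.671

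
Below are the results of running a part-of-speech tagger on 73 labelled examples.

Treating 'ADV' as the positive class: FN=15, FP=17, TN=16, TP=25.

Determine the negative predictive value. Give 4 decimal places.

NPV = TN/(TN+FN) = 16/(16+15) = 0.5161

0.5161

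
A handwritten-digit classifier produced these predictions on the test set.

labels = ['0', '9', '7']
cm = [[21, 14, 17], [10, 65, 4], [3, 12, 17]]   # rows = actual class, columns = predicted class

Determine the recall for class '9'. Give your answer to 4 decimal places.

recall = TP/(TP+FN).
9: TP=65, FN=10+4=14 → 65/79 = 0.82278

0.8228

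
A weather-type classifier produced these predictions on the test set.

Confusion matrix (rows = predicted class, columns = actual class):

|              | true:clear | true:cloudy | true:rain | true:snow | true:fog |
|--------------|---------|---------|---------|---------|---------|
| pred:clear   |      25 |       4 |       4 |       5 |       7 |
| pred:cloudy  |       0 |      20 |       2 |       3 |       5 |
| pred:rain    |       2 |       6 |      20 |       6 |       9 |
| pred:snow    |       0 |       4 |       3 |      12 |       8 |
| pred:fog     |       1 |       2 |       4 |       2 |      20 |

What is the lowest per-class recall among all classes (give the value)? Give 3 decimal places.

0.408

Per-class recall (TP/(TP+FN)):
  clear: TP=25, FN=0+2+0+1=3 → 25/28 = 0.8929
  cloudy: TP=20, FN=4+6+4+2=16 → 20/36 = 0.5556
  rain: TP=20, FN=4+2+3+4=13 → 20/33 = 0.6061
  snow: TP=12, FN=5+3+6+2=16 → 12/28 = 0.4286
  fog: TP=20, FN=7+5+9+8=29 → 20/49 = 0.4082
Lowest is class 'fog' with recall = 0.408.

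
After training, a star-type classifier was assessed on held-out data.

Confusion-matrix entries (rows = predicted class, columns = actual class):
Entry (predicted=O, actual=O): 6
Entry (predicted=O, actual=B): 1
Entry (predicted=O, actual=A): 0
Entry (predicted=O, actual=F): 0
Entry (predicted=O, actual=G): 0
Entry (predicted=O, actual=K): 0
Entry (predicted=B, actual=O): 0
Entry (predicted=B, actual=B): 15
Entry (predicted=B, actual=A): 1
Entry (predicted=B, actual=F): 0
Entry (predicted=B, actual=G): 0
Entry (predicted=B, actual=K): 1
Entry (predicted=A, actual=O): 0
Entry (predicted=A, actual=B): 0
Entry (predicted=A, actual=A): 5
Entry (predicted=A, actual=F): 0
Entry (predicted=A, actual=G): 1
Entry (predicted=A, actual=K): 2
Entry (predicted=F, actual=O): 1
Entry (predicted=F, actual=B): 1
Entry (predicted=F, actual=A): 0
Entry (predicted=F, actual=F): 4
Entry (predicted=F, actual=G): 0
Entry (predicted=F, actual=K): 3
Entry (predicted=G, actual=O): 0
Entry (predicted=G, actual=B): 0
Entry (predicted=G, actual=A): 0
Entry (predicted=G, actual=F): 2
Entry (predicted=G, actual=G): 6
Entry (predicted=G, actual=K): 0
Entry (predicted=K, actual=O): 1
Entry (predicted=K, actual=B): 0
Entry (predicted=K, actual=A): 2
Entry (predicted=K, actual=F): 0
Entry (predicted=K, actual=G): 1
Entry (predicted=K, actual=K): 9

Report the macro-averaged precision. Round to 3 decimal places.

0.709

Per-class precision (TP/(TP+FP)):
  O: TP=6, FP=1+0+0+0+0=1 → 6/7 = 0.8571
  B: TP=15, FP=0+1+0+0+1=2 → 15/17 = 0.8824
  A: TP=5, FP=0+0+0+1+2=3 → 5/8 = 0.6250
  F: TP=4, FP=1+1+0+0+3=5 → 4/9 = 0.4444
  G: TP=6, FP=0+0+0+2+0=2 → 6/8 = 0.7500
  K: TP=9, FP=1+0+2+0+1=4 → 9/13 = 0.6923
Macro-precision = mean = (0.8571 + 0.8824 + 0.6250 + 0.4444 + 0.7500 + 0.6923) / 6 = 0.709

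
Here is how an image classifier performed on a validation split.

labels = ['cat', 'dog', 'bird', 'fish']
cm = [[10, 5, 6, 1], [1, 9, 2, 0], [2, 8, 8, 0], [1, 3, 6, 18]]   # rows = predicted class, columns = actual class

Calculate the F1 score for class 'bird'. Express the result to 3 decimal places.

0.400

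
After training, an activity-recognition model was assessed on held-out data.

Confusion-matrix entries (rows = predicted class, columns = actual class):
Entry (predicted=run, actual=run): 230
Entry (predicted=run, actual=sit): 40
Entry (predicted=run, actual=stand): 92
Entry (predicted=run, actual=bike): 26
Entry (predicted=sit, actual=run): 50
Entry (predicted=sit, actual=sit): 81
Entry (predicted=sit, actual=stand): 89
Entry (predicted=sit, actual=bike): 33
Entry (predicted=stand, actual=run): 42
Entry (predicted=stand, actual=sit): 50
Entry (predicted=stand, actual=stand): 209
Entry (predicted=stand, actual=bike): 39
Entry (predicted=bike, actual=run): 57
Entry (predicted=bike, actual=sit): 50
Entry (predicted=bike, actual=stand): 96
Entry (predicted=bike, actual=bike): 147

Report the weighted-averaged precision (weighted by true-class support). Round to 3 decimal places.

Per-class precision (TP/(TP+FP)):
  run: TP=230, FP=40+92+26=158 → 230/388 = 0.5928
  sit: TP=81, FP=50+89+33=172 → 81/253 = 0.3202
  stand: TP=209, FP=42+50+39=131 → 209/340 = 0.6147
  bike: TP=147, FP=57+50+96=203 → 147/350 = 0.4200
Weighted-precision = Σ (supportᵢ/N)·precisionᵢ with N=1331: (379/1331)·0.5928 + (221/1331)·0.3202 + (486/1331)·0.6147 + (245/1331)·0.4200 = 0.524

0.524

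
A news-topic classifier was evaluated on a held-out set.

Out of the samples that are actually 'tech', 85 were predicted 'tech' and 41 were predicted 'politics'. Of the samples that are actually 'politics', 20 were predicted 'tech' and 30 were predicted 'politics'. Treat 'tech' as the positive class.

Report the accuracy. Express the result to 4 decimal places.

0.6534

Accuracy = (TP+TN)/N = (85+30)/176 = 0.6534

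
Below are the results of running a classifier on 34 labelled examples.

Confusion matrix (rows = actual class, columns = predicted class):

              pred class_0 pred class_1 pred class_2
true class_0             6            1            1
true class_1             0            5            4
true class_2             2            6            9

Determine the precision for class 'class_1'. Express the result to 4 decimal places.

Take TP from the diagonal, FP from the rest of the 'class_1' prediction marginal, FN from the rest of the 'class_1' actual marginal.
precision = TP/(TP+FP).
class_1: TP=5, FP=1+6=7 → 5/12 = 0.41667

0.4167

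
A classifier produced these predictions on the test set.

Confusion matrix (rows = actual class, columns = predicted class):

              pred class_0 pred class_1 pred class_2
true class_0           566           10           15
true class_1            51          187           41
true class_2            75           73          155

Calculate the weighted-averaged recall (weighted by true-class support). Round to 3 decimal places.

0.774

Per-class recall (TP/(TP+FN)):
  class_0: TP=566, FN=10+15=25 → 566/591 = 0.9577
  class_1: TP=187, FN=51+41=92 → 187/279 = 0.6703
  class_2: TP=155, FN=75+73=148 → 155/303 = 0.5116
Weighted-recall = Σ (supportᵢ/N)·recallᵢ with N=1173: (591/1173)·0.9577 + (279/1173)·0.6703 + (303/1173)·0.5116 = 0.774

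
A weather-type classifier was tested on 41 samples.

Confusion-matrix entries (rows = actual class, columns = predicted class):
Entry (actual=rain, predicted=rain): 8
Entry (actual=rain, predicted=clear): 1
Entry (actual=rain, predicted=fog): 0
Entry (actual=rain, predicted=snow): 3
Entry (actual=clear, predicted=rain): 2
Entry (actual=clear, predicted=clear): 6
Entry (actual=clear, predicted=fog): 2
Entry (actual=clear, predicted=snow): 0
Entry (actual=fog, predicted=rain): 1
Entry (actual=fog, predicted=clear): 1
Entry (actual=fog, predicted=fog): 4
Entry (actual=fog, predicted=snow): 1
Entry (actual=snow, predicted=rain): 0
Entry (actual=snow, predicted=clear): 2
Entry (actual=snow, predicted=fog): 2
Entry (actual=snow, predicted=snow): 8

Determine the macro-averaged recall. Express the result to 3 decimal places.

Per-class recall (TP/(TP+FN)):
  rain: TP=8, FN=1+0+3=4 → 8/12 = 0.6667
  clear: TP=6, FN=2+2+0=4 → 6/10 = 0.6000
  fog: TP=4, FN=1+1+1=3 → 4/7 = 0.5714
  snow: TP=8, FN=0+2+2=4 → 8/12 = 0.6667
Macro-recall = mean = (0.6667 + 0.6000 + 0.5714 + 0.6667) / 4 = 0.626

0.626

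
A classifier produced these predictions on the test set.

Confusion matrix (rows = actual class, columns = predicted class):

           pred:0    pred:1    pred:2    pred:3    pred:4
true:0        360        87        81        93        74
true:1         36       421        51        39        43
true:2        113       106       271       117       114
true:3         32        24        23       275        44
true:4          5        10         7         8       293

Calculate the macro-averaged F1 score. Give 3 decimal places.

0.596

Per-class F1 score (2·TP/(2·TP+FP+FN)):
  0: TP=360, FP=36+113+32+5=186, FN=87+81+93+74=335 → 720/1241 = 0.5802
  1: TP=421, FP=87+106+24+10=227, FN=36+51+39+43=169 → 842/1238 = 0.6801
  2: TP=271, FP=81+51+23+7=162, FN=113+106+117+114=450 → 542/1154 = 0.4697
  3: TP=275, FP=93+39+117+8=257, FN=32+24+23+44=123 → 550/930 = 0.5914
  4: TP=293, FP=74+43+114+44=275, FN=5+10+7+8=30 → 586/891 = 0.6577
Macro-F1 score = mean = (0.5802 + 0.6801 + 0.4697 + 0.5914 + 0.6577) / 5 = 0.596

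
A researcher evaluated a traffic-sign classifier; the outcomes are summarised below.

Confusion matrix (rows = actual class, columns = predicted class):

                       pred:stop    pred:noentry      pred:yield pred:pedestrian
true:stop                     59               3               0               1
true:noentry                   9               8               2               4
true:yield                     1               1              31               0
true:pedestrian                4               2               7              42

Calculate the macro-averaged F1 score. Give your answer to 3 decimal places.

Per-class F1 score (2·TP/(2·TP+FP+FN)):
  stop: TP=59, FP=9+1+4=14, FN=3+0+1=4 → 118/136 = 0.8676
  noentry: TP=8, FP=3+1+2=6, FN=9+2+4=15 → 16/37 = 0.4324
  yield: TP=31, FP=0+2+7=9, FN=1+1+0=2 → 62/73 = 0.8493
  pedestrian: TP=42, FP=1+4+0=5, FN=4+2+7=13 → 84/102 = 0.8235
Macro-F1 score = mean = (0.8676 + 0.4324 + 0.8493 + 0.8235) / 4 = 0.743

0.743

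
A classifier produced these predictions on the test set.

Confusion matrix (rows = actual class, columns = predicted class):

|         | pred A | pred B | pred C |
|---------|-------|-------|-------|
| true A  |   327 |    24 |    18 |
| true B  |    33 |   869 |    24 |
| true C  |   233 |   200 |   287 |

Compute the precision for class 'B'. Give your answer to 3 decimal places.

0.795

One-vs-rest for 'B': TP = diagonal; FP = other classes predicted 'B'; FN = 'B' predicted as other.
precision = TP/(TP+FP).
B: TP=869, FP=24+200=224 → 869/1093 = 0.7951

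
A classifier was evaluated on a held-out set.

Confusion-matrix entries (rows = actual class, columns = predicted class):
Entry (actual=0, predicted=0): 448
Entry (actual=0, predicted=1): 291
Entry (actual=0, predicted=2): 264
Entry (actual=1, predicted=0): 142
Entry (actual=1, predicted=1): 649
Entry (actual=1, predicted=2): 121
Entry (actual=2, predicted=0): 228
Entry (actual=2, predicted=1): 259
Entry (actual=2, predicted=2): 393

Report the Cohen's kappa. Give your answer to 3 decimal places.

Observed agreement pₒ = trace/N = 1490/2795 = 0.5331
Expected agreement pₑ = Σ (rowᵢ·colᵢ)/N² = (1003·818 + 912·1199 + 880·778)/2795² = 0.3326
κ = (pₒ − pₑ)/(1 − pₑ) = (0.5331 − 0.3326)/(1 − 0.3326) = 0.300

0.300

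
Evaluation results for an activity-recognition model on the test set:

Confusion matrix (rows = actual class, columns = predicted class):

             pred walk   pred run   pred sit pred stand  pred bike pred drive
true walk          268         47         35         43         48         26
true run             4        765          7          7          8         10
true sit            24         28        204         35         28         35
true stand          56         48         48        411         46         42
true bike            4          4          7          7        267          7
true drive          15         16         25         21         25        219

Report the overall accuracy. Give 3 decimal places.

Accuracy = trace / total = (268+765+204+411+267+219=2134) / 2890 = 2134/2890 = 0.738

0.738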